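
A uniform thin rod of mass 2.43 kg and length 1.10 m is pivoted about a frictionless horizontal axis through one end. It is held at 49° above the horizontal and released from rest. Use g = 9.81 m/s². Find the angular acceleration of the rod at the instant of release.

About the pivot, I = (1/3)ML² = (1/3)(2.43)(1.10)² = 0.9801 kg·m².
The weight acts at the center, a distance L/2 = 0.5500 m from the pivot; τ = Mg(L/2) cos 49° = 8.602 N·m.
α = τ/I = 8.602/0.9801 = 8.776 rad/s².
(Equivalently α = (3g/(2L)) cos 49° = 8.776 rad/s².)

α ≈ 8.78 rad/s²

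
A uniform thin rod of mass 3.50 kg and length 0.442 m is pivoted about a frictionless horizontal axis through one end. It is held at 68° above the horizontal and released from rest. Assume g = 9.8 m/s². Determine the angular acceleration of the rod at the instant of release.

About the pivot, I = (1/3)ML² = (1/3)(3.50)(0.442)² = 0.2279 kg·m².
The weight acts at the center, a distance L/2 = 0.2210 m from the pivot; τ = Mg(L/2) cos 68° = 2.840 N·m.
α = τ/I = 2.840/0.2279 = 12.46 rad/s².
(Equivalently α = (3g/(2L)) cos 68° = 12.46 rad/s².)

α ≈ 12.5 rad/s²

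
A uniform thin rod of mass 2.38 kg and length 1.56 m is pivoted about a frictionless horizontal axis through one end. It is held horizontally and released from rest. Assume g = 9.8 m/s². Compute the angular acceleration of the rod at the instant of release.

About the pivot, I = (1/3)ML² = (1/3)(2.38)(1.56)² = 1.931 kg·m².
The weight acts at the center, a distance L/2 = 0.7800 m from the pivot; τ = Mg(L/2) = 18.19 N·m.
α = τ/I = 18.19/1.931 = 9.423 rad/s².

α ≈ 9.42 rad/s²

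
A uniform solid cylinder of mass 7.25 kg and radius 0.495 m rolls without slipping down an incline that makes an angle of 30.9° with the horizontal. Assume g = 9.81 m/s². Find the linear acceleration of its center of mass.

Translation along the incline: Mg sinθ − f = Ma.
Rotation about the center: fR = Iα with I = ½MR². No-slip gives a = αR, so f = (I/R²)a = (1/2)M a.
Substituting: Mg sinθ = (1 + 0.5000)Ma, so a = g sinθ/(1 + 0.5000) = (9.81) sin 30.9° / 1.500 = 3.359 m/s².

a ≈ 3.36 m/s²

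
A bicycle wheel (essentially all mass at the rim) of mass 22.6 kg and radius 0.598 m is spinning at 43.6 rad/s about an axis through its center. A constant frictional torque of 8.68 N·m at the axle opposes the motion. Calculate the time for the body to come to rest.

t ≈ 40.6 s

I = MR² = (22.6)(0.598)² = 8.082 kg·m².
The net torque has magnitude 8.68 N·m, opposing ω.
|α| = τ/I = 8.680/8.082 = 1.074 rad/s² (deceleration).
0 = ω₀ − |α|t ⇒ t = ω₀/|α| = 43.6/1.074 = 40.60 s.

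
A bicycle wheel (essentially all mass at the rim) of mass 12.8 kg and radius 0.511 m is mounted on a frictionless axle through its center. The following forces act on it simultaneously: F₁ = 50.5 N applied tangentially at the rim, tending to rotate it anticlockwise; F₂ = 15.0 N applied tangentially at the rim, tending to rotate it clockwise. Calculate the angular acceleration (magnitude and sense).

I = MR² = (12.8)(0.511)² = 3.342 kg·m².
Taking anticlockwise as positive: τ₁ = +(50.5)(0.511) = +25.81 N·m; τ₂ = −(15.0)(0.511) = −7.665 N·m.
Net torque τ = 18.14 N·m.
α = τ/I = 18.14/3.342 = 5.427 rad/s².

α ≈ 5.43 rad/s², anticlockwise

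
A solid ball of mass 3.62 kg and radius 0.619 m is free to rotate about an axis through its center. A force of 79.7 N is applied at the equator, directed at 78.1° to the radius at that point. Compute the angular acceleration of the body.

I = (2/5)MR² = (2/5)(3.62)(0.619)² = 0.5548 kg·m².
Only the tangential component produces torque: τ = F R sinθ = (79.7)(0.619) sin 78.1° = 48.27 N·m.
Newton's second law for rotation, τ = Iα, gives α = τ/I = 48.27/0.5548 = 87.01 rad/s².

α ≈ 87.0 rad/s²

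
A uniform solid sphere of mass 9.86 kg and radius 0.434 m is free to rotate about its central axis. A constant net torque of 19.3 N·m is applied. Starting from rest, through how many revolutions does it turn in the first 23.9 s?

≈ 1180 revolutions

I = (2/5)MR² = (2/5)(9.86)(0.434)² = 0.7429 kg·m².
α = τ/I = 19.3/0.7429 = 25.98 rad/s².
θ = ½αt² = ½(25.98)(23.9)² = 7420 rad.
Revolutions = θ/(2π) = 1181.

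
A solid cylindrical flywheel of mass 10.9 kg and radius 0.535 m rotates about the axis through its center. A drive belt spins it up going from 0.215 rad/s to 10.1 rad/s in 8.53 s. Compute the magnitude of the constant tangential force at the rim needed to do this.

I = ½MR² = (1/2)(10.9)(0.535)² = 1.560 kg·m².
α = Δω/Δt = (10.1 − 0.215)/8.53 = 1.159 rad/s².
The required torque is τ = Iα = (1.560)(1.159) = 1.808 N·m.
A tangential force at the rim gives τ = FR, so F = τ/R = 1.808/0.535 = 3.379 N.

F ≈ 3.38 N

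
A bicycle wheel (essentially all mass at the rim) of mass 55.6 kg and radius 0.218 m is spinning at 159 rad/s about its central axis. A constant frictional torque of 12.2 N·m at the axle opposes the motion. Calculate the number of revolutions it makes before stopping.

≈ 436 revolutions

I = MR² = (55.6)(0.218)² = 2.642 kg·m².
The net torque has magnitude 12.2 N·m, opposing ω.
|α| = τ/I = 12.20/2.642 = 4.617 rad/s² (deceleration).
ω² = ω₀² − 2|α|θ with ω = 0 ⇒ θ = ω₀²/(2|α|) = 2738 rad = 435.7 rev.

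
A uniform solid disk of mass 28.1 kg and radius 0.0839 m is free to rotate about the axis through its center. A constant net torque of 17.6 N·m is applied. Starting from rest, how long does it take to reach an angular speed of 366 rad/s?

t ≈ 2.06 s

I = ½MR² = (1/2)(28.1)(0.0839)² = 0.09890 kg·m².
α = τ/I = 17.6/0.09890 = 178.0 rad/s².
ω = αt ⇒ t = ω/α = 366/178.0 = 2.057 s.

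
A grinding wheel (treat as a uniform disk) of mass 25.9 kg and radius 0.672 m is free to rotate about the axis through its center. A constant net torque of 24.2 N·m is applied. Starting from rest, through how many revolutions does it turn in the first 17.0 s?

I = ½MR² = (1/2)(25.9)(0.672)² = 5.848 kg·m².
α = τ/I = 24.2/5.848 = 4.138 rad/s².
θ = ½αt² = ½(4.138)(17.0)² = 598.0 rad.
Revolutions = θ/(2π) = 95.17.

≈ 95.2 revolutions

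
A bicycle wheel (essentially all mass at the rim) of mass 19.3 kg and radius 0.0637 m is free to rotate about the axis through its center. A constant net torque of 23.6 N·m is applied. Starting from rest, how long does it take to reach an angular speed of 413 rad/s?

I = MR² = (19.3)(0.0637)² = 0.07831 kg·m².
α = τ/I = 23.6/0.07831 = 301.4 rad/s².
ω = αt ⇒ t = ω/α = 413/301.4 = 1.370 s.

t ≈ 1.37 s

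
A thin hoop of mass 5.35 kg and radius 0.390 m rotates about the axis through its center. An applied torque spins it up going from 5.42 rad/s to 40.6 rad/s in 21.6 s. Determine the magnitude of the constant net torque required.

I = MR² = (5.35)(0.390)² = 0.8137 kg·m².
α = Δω/Δt = (40.6 − 5.42)/21.6 = 1.629 rad/s².
τ = Iα = (0.8137)(1.629) = 1.325 N·m.

τ ≈ 1.33 N·m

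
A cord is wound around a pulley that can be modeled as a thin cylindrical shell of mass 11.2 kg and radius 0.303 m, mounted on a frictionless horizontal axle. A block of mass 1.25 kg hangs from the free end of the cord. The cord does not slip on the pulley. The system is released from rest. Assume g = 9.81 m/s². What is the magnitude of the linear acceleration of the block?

I = MR² = (11.2)(0.303)² = 1.028 kg·m².
Block: mg − T = ma. Pulley: TR = Iα. No-slip: a = αR, so T = (I/R²)a = 11.20·a.
Then mg = (m + 11.20)a, so a = (1.25)(9.81)/(1.25 + 11.20) = 0.9849 m/s².

a ≈ 0.985 m/s²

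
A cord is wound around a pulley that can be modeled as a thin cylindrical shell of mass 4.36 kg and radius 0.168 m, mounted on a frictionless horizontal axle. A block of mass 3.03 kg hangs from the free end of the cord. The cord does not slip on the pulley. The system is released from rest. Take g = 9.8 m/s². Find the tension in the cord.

T ≈ 17.5 N

I = MR² = (4.36)(0.168)² = 0.1231 kg·m².
Block: mg − T = ma. Pulley: TR = Iα. No-slip: a = αR, so T = (I/R²)a = 4.360·a.
Then mg = (m + 4.360)a, so a = (3.03)(9.8)/(3.03 + 4.360) = 4.018 m/s².
T = 4.360·a = 17.52 N.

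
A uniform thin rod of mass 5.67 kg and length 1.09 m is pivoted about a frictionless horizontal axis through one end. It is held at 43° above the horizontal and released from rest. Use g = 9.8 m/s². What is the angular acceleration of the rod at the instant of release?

α ≈ 9.86 rad/s²

About the pivot, I = (1/3)ML² = (1/3)(5.67)(1.09)² = 2.246 kg·m².
The weight acts at the center, a distance L/2 = 0.5450 m from the pivot; τ = Mg(L/2) cos 43° = 22.15 N·m.
α = τ/I = 22.15/2.246 = 9.863 rad/s².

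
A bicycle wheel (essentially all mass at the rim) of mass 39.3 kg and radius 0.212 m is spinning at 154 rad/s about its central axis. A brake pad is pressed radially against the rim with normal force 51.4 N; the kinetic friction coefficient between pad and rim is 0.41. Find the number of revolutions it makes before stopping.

I = MR² = (39.3)(0.212)² = 1.766 kg·m².
Friction force f = μN = (0.41)(51.4) = 21.07 N at the rim; torque magnitude τ = fR = 4.468 N·m, opposing ω.
|α| = τ/I = 4.468/1.766 = 2.529 rad/s² (deceleration).
ω² = ω₀² − 2|α|θ with ω = 0 ⇒ θ = ω₀²/(2|α|) = 4688 rad = 746.1 rev.

≈ 746 revolutions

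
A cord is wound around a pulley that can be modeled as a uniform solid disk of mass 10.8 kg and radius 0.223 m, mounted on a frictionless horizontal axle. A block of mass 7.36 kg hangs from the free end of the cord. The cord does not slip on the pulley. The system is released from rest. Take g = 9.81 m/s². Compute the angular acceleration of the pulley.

I = ½MR² = (1/2)(10.8)(0.223)² = 0.2685 kg·m².
Block: mg − T = ma. Pulley: TR = Iα. No-slip: a = αR, so T = (I/R²)a = 5.400·a.
Then mg = (m + 5.400)a, so a = (7.36)(9.81)/(7.36 + 5.400) = 5.658 m/s².
α = a/R = 5.658/0.223 = 25.37 rad/s².

α ≈ 25.4 rad/s²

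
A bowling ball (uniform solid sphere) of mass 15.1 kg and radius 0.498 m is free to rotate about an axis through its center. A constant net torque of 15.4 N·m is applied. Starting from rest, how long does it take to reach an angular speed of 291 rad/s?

I = (2/5)MR² = (2/5)(15.1)(0.498)² = 1.498 kg·m².
α = τ/I = 15.4/1.498 = 10.28 rad/s².
ω = αt ⇒ t = ω/α = 291/10.28 = 28.31 s.

t ≈ 28.3 s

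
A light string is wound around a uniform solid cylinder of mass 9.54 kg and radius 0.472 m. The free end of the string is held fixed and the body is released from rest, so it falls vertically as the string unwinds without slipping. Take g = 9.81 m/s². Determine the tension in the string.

Translation: Mg − T = Ma. Rotation about the center: TR = Iα with I = ½MR².
With a = αR: T = (I/R²)a = (1/2)M a, so Mg = (1 + 0.5000)Ma.
a = g/(1 + 0.5000) = 9.81/1.500 = 6.540 m/s².
T = 0.5000·M·a = (0.5000)(9.54)(6.540) = 31.20 N.

T ≈ 31.2 N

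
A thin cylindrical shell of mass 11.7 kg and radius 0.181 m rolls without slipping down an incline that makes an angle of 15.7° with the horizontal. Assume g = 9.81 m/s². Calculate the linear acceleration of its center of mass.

a ≈ 1.33 m/s²

Translation along the incline: Mg sinθ − f = Ma.
Rotation about the center: fR = Iα with I = MR². No-slip gives a = αR, so f = (I/R²)a = M a.
Substituting: Mg sinθ = (1 + 1.000)Ma, so a = g sinθ/(1 + 1.000) = (9.81) sin 15.7° / 2.000 = 1.327 m/s².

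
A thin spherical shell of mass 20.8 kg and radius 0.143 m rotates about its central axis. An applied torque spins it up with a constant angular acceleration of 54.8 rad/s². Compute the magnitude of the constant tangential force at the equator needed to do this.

F ≈ 109 N

I = (2/3)MR² = (2/3)(20.8)(0.143)² = 0.2836 kg·m².
The required torque is τ = Iα = (0.2836)(54.80) = 15.54 N·m.
A tangential force at the equator gives τ = FR, so F = τ/R = 15.54/0.143 = 108.7 N.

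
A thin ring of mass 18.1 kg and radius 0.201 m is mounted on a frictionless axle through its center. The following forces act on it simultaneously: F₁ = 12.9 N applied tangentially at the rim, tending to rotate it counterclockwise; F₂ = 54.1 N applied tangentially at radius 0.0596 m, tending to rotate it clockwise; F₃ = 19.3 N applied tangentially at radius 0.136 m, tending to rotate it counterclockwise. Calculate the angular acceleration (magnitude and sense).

I = MR² = (18.1)(0.201)² = 0.7313 kg·m².
Taking counterclockwise as positive: τ₁ = +(12.9)(0.201) = +2.593 N·m; τ₂ = −(54.1)(0.0596) = −3.224 N·m; τ₃ = +(19.3)(0.136) = +2.625 N·m.
Net torque τ = 1.993 N·m.
α = τ/I = 1.993/0.7313 = 2.726 rad/s².

α ≈ 2.73 rad/s², counterclockwise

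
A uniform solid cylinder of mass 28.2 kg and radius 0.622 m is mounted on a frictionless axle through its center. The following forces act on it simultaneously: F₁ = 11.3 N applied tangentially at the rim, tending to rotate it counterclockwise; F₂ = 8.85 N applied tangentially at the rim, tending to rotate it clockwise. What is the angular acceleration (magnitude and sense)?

I = ½MR² = (1/2)(28.2)(0.622)² = 5.455 kg·m².
Taking counterclockwise as positive: τ₁ = +(11.3)(0.622) = +7.029 N·m; τ₂ = −(8.85)(0.622) = −5.505 N·m.
Net torque τ = 1.524 N·m.
α = τ/I = 1.524/5.455 = 0.2794 rad/s².

α ≈ 0.279 rad/s², counterclockwise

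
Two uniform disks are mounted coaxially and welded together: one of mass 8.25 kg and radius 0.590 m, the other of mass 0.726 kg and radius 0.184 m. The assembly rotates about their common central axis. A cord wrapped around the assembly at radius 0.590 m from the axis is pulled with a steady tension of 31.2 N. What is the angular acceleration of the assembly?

I = ½M₁R₁² + ½M₂R₂² = ½(8.25)(0.590)² + ½(0.726)(0.184)² = 1.448 kg·m².
τ = F r = (31.2)(0.590) = 18.41 N·m.
α = τ/I = 18.41/1.448 = 12.71 rad/s².

α ≈ 12.7 rad/s²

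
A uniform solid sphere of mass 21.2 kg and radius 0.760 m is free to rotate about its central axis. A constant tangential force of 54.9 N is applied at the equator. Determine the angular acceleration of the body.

α ≈ 8.52 rad/s²

I = (2/5)MR² = (2/5)(21.2)(0.760)² = 4.898 kg·m².
τ = F R = (54.9)(0.760) = 41.72 N·m.
From τ = Iα: α = 41.72/4.898 = 8.518 rad/s².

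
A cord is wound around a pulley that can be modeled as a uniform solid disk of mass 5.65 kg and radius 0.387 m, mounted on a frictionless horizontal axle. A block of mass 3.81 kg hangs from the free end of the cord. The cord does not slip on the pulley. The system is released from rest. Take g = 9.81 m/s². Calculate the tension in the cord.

T ≈ 15.9 N

I = ½MR² = (1/2)(5.65)(0.387)² = 0.4231 kg·m².
Block: mg − T = ma. Pulley: TR = Iα. No-slip: a = αR, so T = (I/R²)a = 2.825·a.
Then mg = (m + 2.825)a, so a = (3.81)(9.81)/(3.81 + 2.825) = 5.633 m/s².
T = 2.825·a = 15.91 N.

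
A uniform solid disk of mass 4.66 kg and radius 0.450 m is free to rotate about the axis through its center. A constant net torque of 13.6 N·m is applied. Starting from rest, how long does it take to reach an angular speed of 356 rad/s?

I = ½MR² = (1/2)(4.66)(0.450)² = 0.4718 kg·m².
α = τ/I = 13.6/0.4718 = 28.82 rad/s².
ω = αt ⇒ t = ω/α = 356/28.82 = 12.35 s.

t ≈ 12.4 s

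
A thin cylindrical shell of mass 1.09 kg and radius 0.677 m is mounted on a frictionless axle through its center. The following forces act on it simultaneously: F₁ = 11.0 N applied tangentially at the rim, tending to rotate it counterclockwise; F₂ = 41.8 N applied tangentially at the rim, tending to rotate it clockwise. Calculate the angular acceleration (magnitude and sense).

I = MR² = (1.09)(0.677)² = 0.4996 kg·m².
Taking counterclockwise as positive: τ₁ = +(11.0)(0.677) = +7.447 N·m; τ₂ = −(41.8)(0.677) = −28.30 N·m.
Net torque τ = -20.85 N·m.
α = τ/I = -20.85/0.4996 = -41.74 rad/s².

α ≈ 41.7 rad/s², clockwise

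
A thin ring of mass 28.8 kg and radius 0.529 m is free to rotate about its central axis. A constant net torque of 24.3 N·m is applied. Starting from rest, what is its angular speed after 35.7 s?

ω ≈ 108 rad/s

I = MR² = (28.8)(0.529)² = 8.059 kg·m².
α = τ/I = 24.3/8.059 = 3.015 rad/s².
ω = ω₀ + αt = 0 + (3.015)(35.7) = 107.6 rad/s.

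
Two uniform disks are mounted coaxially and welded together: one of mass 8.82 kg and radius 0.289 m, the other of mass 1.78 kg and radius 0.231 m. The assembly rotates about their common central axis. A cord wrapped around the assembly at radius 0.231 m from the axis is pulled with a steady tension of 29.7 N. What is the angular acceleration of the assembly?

I = ½M₁R₁² + ½M₂R₂² = ½(8.82)(0.289)² + ½(1.78)(0.231)² = 0.4158 kg·m².
τ = F r = (29.7)(0.231) = 6.861 N·m.
α = τ/I = 6.861/0.4158 = 16.50 rad/s².

α ≈ 16.5 rad/s²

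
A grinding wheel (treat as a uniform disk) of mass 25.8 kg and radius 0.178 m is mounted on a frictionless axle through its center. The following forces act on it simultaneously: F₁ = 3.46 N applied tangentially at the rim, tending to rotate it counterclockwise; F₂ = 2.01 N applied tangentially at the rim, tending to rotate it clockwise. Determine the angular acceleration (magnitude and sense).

I = ½MR² = (1/2)(25.8)(0.178)² = 0.4087 kg·m².
Taking counterclockwise as positive: τ₁ = +(3.46)(0.178) = +0.6159 N·m; τ₂ = −(2.01)(0.178) = −0.3578 N·m.
Net torque τ = 0.2581 N·m.
α = τ/I = 0.2581/0.4087 = 0.6315 rad/s².

α ≈ 0.631 rad/s², counterclockwise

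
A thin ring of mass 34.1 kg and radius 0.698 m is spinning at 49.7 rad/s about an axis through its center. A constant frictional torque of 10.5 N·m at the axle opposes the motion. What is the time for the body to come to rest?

I = MR² = (34.1)(0.698)² = 16.61 kg·m².
The net torque has magnitude 10.5 N·m, opposing ω.
|α| = τ/I = 10.50/16.61 = 0.6320 rad/s² (deceleration).
0 = ω₀ − |α|t ⇒ t = ω₀/|α| = 49.7/0.6320 = 78.64 s.

t ≈ 78.6 s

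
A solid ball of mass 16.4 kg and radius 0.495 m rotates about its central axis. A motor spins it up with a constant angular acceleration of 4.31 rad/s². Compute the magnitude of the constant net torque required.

τ ≈ 6.93 N·m

I = (2/5)MR² = (2/5)(16.4)(0.495)² = 1.607 kg·m².
τ = Iα = (1.607)(4.310) = 6.928 N·m.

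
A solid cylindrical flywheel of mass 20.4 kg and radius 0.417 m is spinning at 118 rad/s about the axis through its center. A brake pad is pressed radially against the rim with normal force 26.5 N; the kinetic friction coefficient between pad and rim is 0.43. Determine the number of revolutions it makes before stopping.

I = ½MR² = (1/2)(20.4)(0.417)² = 1.774 kg·m².
Friction force f = μN = (0.43)(26.5) = 11.39 N at the rim; torque magnitude τ = fR = 4.752 N·m, opposing ω.
|α| = τ/I = 4.752/1.774 = 2.679 rad/s² (deceleration).
ω² = ω₀² − 2|α|θ with ω = 0 ⇒ θ = ω₀²/(2|α|) = 2599 rad = 413.6 rev.

≈ 414 revolutions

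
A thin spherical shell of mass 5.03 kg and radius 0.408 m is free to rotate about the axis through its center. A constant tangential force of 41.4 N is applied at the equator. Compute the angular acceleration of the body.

α ≈ 30.3 rad/s²

I = (2/3)MR² = (2/3)(5.03)(0.408)² = 0.5582 kg·m².
τ = F R = (41.4)(0.408) = 16.89 N·m.
From τ = Iα: α = 16.89/0.5582 = 30.26 rad/s².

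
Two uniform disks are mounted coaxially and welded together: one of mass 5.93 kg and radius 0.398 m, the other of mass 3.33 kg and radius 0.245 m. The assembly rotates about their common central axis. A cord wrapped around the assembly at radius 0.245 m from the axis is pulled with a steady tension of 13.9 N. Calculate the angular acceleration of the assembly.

I = ½M₁R₁² + ½M₂R₂² = ½(5.93)(0.398)² + ½(3.33)(0.245)² = 0.5696 kg·m².
τ = F r = (13.9)(0.245) = 3.405 N·m.
α = τ/I = 3.405/0.5696 = 5.979 rad/s².

α ≈ 5.98 rad/s²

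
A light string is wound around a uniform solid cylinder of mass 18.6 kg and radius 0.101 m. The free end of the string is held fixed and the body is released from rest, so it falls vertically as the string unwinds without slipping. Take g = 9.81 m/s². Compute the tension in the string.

T ≈ 60.8 N

Translation: Mg − T = Ma. Rotation about the center: TR = Iα with I = ½MR².
With a = αR: T = (I/R²)a = (1/2)M a, so Mg = (1 + 0.5000)Ma.
a = g/(1 + 0.5000) = 9.81/1.500 = 6.540 m/s².
T = 0.5000·M·a = (0.5000)(18.6)(6.540) = 60.82 N.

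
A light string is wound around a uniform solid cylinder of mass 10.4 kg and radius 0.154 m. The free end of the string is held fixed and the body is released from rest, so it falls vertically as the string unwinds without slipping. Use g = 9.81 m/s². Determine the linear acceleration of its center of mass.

Translation: Mg − T = Ma. Rotation about the center: TR = Iα with I = ½MR².
With a = αR: T = (I/R²)a = (1/2)M a, so Mg = (1 + 0.5000)Ma.
a = g/(1 + 0.5000) = 9.81/1.500 = 6.540 m/s².

a ≈ 6.54 m/s²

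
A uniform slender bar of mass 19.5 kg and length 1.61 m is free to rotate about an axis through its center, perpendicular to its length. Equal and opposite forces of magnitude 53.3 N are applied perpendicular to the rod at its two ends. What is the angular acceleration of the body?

I = (1/12)ML² = (1/12)(19.5)(1.61)² = 4.212 kg·m².
The couple gives τ = F·(L/2) + F·(L/2) = F L = (53.3)(1.61) = 85.81 N·m.
From τ = Iα: α = 85.81/4.212 = 20.37 rad/s².

α ≈ 20.4 rad/s²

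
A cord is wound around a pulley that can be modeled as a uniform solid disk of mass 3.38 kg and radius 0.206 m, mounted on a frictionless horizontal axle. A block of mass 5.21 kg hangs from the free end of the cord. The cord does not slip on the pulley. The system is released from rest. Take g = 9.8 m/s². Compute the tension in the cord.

T ≈ 12.5 N

I = ½MR² = (1/2)(3.38)(0.206)² = 0.07172 kg·m².
Block: mg − T = ma. Pulley: TR = Iα. No-slip: a = αR, so T = (I/R²)a = 1.690·a.
Then mg = (m + 1.690)a, so a = (5.21)(9.8)/(5.21 + 1.690) = 7.400 m/s².
T = 1.690·a = 12.51 N.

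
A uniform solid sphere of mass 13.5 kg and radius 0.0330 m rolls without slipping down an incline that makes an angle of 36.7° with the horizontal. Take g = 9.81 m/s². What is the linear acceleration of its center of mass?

Translation along the incline: Mg sinθ − f = Ma.
Rotation about the center: fR = Iα with I = (2/5)MR². No-slip gives a = αR, so f = (I/R²)a = (2/5)M a.
Substituting: Mg sinθ = (1 + 0.4000)Ma, so a = g sinθ/(1 + 0.4000) = (9.81) sin 36.7° / 1.400 = 4.188 m/s².

a ≈ 4.19 m/s²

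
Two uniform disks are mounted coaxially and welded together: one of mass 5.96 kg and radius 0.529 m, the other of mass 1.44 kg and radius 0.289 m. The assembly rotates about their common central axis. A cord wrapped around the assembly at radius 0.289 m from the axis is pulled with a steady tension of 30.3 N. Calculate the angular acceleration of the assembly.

α ≈ 9.79 rad/s²

I = ½M₁R₁² + ½M₂R₂² = ½(5.96)(0.529)² + ½(1.44)(0.289)² = 0.8941 kg·m².
τ = F r = (30.3)(0.289) = 8.757 N·m.
α = τ/I = 8.757/0.8941 = 9.794 rad/s².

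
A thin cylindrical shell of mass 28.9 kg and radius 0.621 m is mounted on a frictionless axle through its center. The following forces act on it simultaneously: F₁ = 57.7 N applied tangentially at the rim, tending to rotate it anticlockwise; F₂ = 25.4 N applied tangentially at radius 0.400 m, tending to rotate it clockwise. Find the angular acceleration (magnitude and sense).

I = MR² = (28.9)(0.621)² = 11.15 kg·m².
Taking anticlockwise as positive: τ₁ = +(57.7)(0.621) = +35.83 N·m; τ₂ = −(25.4)(0.400) = −10.16 N·m.
Net torque τ = 25.67 N·m.
α = τ/I = 25.67/11.15 = 2.303 rad/s².

α ≈ 2.30 rad/s², anticlockwise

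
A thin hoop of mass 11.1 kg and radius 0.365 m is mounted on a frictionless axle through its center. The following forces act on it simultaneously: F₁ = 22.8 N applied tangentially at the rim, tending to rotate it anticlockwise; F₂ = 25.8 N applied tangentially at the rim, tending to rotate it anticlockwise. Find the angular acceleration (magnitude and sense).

α ≈ 12.0 rad/s², anticlockwise

I = MR² = (11.1)(0.365)² = 1.479 kg·m².
Taking anticlockwise as positive: τ₁ = +(22.8)(0.365) = +8.322 N·m; τ₂ = +(25.8)(0.365) = +9.417 N·m.
Net torque τ = 17.74 N·m.
α = τ/I = 17.74/1.479 = 12.00 rad/s².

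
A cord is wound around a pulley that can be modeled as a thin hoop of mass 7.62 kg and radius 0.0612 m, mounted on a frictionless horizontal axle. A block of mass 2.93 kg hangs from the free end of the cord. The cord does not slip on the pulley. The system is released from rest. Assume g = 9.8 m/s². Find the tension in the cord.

I = MR² = (7.62)(0.0612)² = 0.02854 kg·m².
Block: mg − T = ma. Pulley: TR = Iα. No-slip: a = αR, so T = (I/R²)a = 7.620·a.
Then mg = (m + 7.620)a, so a = (2.93)(9.8)/(2.93 + 7.620) = 2.722 m/s².
T = 7.620·a = 20.74 N.

T ≈ 20.7 N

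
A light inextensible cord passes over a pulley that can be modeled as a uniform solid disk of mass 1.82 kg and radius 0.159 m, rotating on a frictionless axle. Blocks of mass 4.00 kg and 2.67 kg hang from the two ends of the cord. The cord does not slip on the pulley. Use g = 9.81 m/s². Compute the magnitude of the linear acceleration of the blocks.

I = ½MR² = (1/2)(1.82)(0.159)² = 0.02301 kg·m².
Heavier block: m₁g − T₁ = m₁a. Lighter block: T₂ − m₂g = m₂a.
Pulley: (T₁ − T₂)R = Iα = I(a/R), so T₁ − T₂ = (I/R²)a = (1/2)M_p a = 0.9100·a.
Adding the three: (m₁ − m₂)g = (m₁ + m₂ + 0.9100)a, so a = (4.00 − 2.67)(9.81)/(4.00 + 2.67 + 0.9100) = 1.721 m/s².

a ≈ 1.72 m/s²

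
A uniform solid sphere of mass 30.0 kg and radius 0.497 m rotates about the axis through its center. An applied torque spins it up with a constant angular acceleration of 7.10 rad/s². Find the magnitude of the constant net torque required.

I = (2/5)MR² = (2/5)(30.0)(0.497)² = 2.964 kg·m².
τ = Iα = (2.964)(7.100) = 21.05 N·m.

τ ≈ 21.0 N·m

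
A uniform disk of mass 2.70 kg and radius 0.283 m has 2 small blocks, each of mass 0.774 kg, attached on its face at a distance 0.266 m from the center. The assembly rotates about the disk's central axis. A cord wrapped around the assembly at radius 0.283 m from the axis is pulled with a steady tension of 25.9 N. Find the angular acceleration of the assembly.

α ≈ 33.7 rad/s²

I_disk = ½MR² = ½(2.70)(0.283)² = 0.1081 kg·m².
I_blocks = 2·m·r² = 2(0.774)(0.266)² = 0.1095 kg·m².
Total I = 0.2177 kg·m².
τ = F r = (25.9)(0.283) = 7.330 N·m.
α = τ/I = 7.330/0.2177 = 33.68 rad/s².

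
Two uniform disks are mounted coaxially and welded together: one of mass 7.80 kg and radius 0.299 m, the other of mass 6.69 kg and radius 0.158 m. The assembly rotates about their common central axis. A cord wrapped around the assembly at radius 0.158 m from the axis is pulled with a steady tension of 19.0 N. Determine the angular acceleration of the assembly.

α ≈ 6.95 rad/s²

I = ½M₁R₁² + ½M₂R₂² = ½(7.80)(0.299)² + ½(6.69)(0.158)² = 0.4322 kg·m².
τ = F r = (19.0)(0.158) = 3.002 N·m.
α = τ/I = 3.002/0.4322 = 6.946 rad/s².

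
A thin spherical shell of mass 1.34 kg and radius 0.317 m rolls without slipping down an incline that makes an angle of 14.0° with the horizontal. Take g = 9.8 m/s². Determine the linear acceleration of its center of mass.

Translation along the incline: Mg sinθ − f = Ma.
Rotation about the center: fR = Iα with I = (2/3)MR². No-slip gives a = αR, so f = (I/R²)a = (2/3)M a.
Substituting: Mg sinθ = (1 + 0.6667)Ma, so a = g sinθ/(1 + 0.6667) = (9.8) sin 14.0° / 1.667 = 1.423 m/s².

a ≈ 1.42 m/s²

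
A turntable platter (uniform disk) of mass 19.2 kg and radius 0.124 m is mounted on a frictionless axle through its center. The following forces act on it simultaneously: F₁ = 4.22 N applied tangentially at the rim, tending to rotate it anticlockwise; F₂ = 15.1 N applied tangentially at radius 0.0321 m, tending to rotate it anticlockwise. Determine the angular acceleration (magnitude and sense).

I = ½MR² = (1/2)(19.2)(0.124)² = 0.1476 kg·m².
Taking anticlockwise as positive: τ₁ = +(4.22)(0.124) = +0.5233 N·m; τ₂ = +(15.1)(0.0321) = +0.4847 N·m.
Net torque τ = 1.008 N·m.
α = τ/I = 1.008/0.1476 = 6.829 rad/s².

α ≈ 6.83 rad/s², anticlockwise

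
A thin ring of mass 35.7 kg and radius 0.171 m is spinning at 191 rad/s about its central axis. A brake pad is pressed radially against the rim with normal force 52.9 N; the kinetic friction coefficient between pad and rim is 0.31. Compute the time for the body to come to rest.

t ≈ 71.1 s

I = MR² = (35.7)(0.171)² = 1.044 kg·m².
Friction force f = μN = (0.31)(52.9) = 16.40 N at the rim; torque magnitude τ = fR = 2.804 N·m, opposing ω.
|α| = τ/I = 2.804/1.044 = 2.686 rad/s² (deceleration).
0 = ω₀ − |α|t ⇒ t = ω₀/|α| = 191/2.686 = 71.10 s.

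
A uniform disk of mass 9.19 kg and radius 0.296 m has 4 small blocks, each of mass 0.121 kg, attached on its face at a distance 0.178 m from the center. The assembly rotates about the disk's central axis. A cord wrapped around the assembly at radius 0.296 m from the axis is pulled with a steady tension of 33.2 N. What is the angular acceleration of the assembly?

α ≈ 23.5 rad/s²

I_disk = ½MR² = ½(9.19)(0.296)² = 0.4026 kg·m².
I_blocks = 4·m·r² = 4(0.121)(0.178)² = 0.01534 kg·m².
Total I = 0.4179 kg·m².
τ = F r = (33.2)(0.296) = 9.827 N·m.
α = τ/I = 9.827/0.4179 = 23.51 rad/s².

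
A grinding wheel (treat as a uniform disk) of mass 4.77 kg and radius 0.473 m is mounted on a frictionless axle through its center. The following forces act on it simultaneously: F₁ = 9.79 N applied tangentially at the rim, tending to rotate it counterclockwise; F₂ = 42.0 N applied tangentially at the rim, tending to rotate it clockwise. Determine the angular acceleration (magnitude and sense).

I = ½MR² = (1/2)(4.77)(0.473)² = 0.5336 kg·m².
Taking counterclockwise as positive: τ₁ = +(9.79)(0.473) = +4.631 N·m; τ₂ = −(42.0)(0.473) = −19.87 N·m.
Net torque τ = -15.24 N·m.
α = τ/I = -15.24/0.5336 = -28.55 rad/s².

α ≈ 28.6 rad/s², clockwise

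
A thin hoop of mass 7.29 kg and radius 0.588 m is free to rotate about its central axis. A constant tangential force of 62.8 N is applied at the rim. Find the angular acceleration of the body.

α ≈ 14.7 rad/s²

I = MR² = (7.29)(0.588)² = 2.520 kg·m².
τ = F R = (62.8)(0.588) = 36.93 N·m.
Newton's second law for rotation, τ = Iα, gives α = τ/I = 36.93/2.520 = 14.65 rad/s².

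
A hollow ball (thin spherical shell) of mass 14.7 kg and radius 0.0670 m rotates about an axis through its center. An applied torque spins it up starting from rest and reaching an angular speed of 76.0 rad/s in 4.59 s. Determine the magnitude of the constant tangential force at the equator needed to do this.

F ≈ 10.9 N

I = (2/3)MR² = (2/3)(14.7)(0.0670)² = 0.04399 kg·m².
α = Δω/Δt = (76.0 − 0)/4.59 = 16.56 rad/s².
The required torque is τ = Iα = (0.04399)(16.56) = 0.7284 N·m.
A tangential force at the equator gives τ = FR, so F = τ/R = 0.7284/0.0670 = 10.87 N.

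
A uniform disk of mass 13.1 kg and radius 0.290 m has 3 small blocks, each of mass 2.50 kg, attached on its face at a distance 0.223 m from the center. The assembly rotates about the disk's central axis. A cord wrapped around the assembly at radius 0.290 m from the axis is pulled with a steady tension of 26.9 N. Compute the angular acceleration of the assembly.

α ≈ 8.44 rad/s²

I_disk = ½MR² = ½(13.1)(0.290)² = 0.5509 kg·m².
I_blocks = 3·m·r² = 3(2.50)(0.223)² = 0.3730 kg·m².
Total I = 0.9238 kg·m².
τ = F r = (26.9)(0.290) = 7.801 N·m.
α = τ/I = 7.801/0.9238 = 8.444 rad/s².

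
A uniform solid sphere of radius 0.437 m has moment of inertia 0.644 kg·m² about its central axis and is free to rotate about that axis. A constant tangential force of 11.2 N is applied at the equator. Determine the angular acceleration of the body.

τ = F R = (11.2)(0.437) = 4.894 N·m.
From τ = Iα: α = 4.894/0.6440 = 7.600 rad/s².

α ≈ 7.60 rad/s²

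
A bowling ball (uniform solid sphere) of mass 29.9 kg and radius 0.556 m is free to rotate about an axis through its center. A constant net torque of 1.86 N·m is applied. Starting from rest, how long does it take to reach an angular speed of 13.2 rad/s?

I = (2/5)MR² = (2/5)(29.9)(0.556)² = 3.697 kg·m².
α = τ/I = 1.86/3.697 = 0.5031 rad/s².
ω = αt ⇒ t = ω/α = 13.2/0.5031 = 26.24 s.

t ≈ 26.2 s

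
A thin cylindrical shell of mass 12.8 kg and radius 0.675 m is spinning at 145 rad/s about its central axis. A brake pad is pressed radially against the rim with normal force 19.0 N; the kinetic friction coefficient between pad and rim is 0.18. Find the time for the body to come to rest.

t ≈ 366 s

I = MR² = (12.8)(0.675)² = 5.832 kg·m².
Friction force f = μN = (0.18)(19.0) = 3.420 N at the rim; torque magnitude τ = fR = 2.308 N·m, opposing ω.
|α| = τ/I = 2.308/5.832 = 0.3958 rad/s² (deceleration).
0 = ω₀ − |α|t ⇒ t = ω₀/|α| = 145/0.3958 = 366.3 s.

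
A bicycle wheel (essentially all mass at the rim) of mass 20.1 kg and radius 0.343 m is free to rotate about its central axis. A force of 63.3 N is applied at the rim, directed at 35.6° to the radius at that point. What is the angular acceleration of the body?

α ≈ 5.34 rad/s²

I = MR² = (20.1)(0.343)² = 2.365 kg·m².
Only the tangential component produces torque: τ = F R sinθ = (63.3)(0.343) sin 35.6° = 12.64 N·m.
Newton's second law for rotation, τ = Iα, gives α = τ/I = 12.64/2.365 = 5.345 rad/s².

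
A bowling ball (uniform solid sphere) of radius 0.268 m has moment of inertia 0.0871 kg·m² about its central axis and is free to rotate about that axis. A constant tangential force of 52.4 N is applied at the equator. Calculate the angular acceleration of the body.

α ≈ 161 rad/s²

τ = F R = (52.4)(0.268) = 14.04 N·m.
Newton's second law for rotation, τ = Iα, gives α = τ/I = 14.04/0.08710 = 161.2 rad/s².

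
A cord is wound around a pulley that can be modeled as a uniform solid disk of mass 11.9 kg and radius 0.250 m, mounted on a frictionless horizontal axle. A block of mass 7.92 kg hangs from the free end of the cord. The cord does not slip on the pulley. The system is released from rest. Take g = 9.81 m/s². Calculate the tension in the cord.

I = ½MR² = (1/2)(11.9)(0.250)² = 0.3719 kg·m².
Block: mg − T = ma. Pulley: TR = Iα. No-slip: a = αR, so T = (I/R²)a = 5.950·a.
Then mg = (m + 5.950)a, so a = (7.92)(9.81)/(7.92 + 5.950) = 5.602 m/s².
T = 5.950·a = 33.33 N.

T ≈ 33.3 N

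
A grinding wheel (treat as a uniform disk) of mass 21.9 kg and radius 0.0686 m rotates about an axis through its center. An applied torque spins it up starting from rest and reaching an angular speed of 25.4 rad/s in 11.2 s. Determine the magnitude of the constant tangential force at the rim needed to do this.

F ≈ 1.70 N

I = ½MR² = (1/2)(21.9)(0.0686)² = 0.05153 kg·m².
α = Δω/Δt = (25.4 − 0)/11.2 = 2.268 rad/s².
The required torque is τ = Iα = (0.05153)(2.268) = 0.1169 N·m.
A tangential force at the rim gives τ = FR, so F = τ/R = 0.1169/0.0686 = 1.704 N.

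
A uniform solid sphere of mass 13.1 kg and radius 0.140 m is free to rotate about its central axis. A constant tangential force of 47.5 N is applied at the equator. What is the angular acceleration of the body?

α ≈ 64.7 rad/s²

I = (2/5)MR² = (2/5)(13.1)(0.140)² = 0.1027 kg·m².
τ = F R = (47.5)(0.140) = 6.650 N·m.
Newton's second law for rotation, τ = Iα, gives α = τ/I = 6.650/0.1027 = 64.75 rad/s².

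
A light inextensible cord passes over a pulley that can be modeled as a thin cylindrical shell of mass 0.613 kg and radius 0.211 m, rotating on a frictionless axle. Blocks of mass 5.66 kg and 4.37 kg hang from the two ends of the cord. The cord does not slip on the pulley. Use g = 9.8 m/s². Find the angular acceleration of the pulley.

I = MR² = (0.613)(0.211)² = 0.02729 kg·m².
Heavier block: m₁g − T₁ = m₁a. Lighter block: T₂ − m₂g = m₂a.
Pulley: (T₁ − T₂)R = Iα = I(a/R), so T₁ − T₂ = (I/R²)a = 1·M_p a = 0.6130·a.
Adding the three: (m₁ − m₂)g = (m₁ + m₂ + 0.6130)a, so a = (5.66 − 4.37)(9.8)/(5.66 + 4.37 + 0.6130) = 1.188 m/s².
α = a/R = 1.188/0.211 = 5.629 rad/s².

α ≈ 5.63 rad/s²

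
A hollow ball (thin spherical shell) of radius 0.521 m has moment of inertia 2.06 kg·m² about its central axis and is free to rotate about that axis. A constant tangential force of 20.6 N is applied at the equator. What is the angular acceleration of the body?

α ≈ 5.21 rad/s²

τ = F R = (20.6)(0.521) = 10.73 N·m.
From τ = Iα: α = 10.73/2.060 = 5.210 rad/s².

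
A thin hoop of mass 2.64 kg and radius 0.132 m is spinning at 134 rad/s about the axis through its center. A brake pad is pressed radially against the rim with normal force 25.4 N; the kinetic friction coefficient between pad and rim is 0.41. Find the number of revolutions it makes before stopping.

≈ 47.8 revolutions

I = MR² = (2.64)(0.132)² = 0.04600 kg·m².
Friction force f = μN = (0.41)(25.4) = 10.41 N at the rim; torque magnitude τ = fR = 1.375 N·m, opposing ω.
|α| = τ/I = 1.375/0.04600 = 29.88 rad/s² (deceleration).
ω² = ω₀² − 2|α|θ with ω = 0 ⇒ θ = ω₀²/(2|α|) = 300.4 rad = 47.81 rev.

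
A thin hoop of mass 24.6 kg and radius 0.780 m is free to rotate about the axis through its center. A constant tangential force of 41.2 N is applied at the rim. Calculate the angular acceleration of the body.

I = MR² = (24.6)(0.780)² = 14.97 kg·m².
τ = F R = (41.2)(0.780) = 32.14 N·m.
Newton's second law for rotation, τ = Iα, gives α = τ/I = 32.14/14.97 = 2.147 rad/s².

α ≈ 2.15 rad/s²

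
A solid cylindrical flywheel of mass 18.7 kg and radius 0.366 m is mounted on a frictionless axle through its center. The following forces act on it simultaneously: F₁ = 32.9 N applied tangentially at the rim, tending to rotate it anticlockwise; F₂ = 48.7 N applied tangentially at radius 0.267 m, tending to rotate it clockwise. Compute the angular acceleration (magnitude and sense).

I = ½MR² = (1/2)(18.7)(0.366)² = 1.252 kg·m².
Taking anticlockwise as positive: τ₁ = +(32.9)(0.366) = +12.04 N·m; τ₂ = −(48.7)(0.267) = −13.00 N·m.
Net torque τ = -0.9615 N·m.
α = τ/I = -0.9615/1.252 = -0.7677 rad/s².

α ≈ 0.768 rad/s², clockwise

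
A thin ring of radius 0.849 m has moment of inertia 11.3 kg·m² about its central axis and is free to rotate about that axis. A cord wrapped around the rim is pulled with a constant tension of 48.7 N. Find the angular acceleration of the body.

α ≈ 3.66 rad/s²

τ = F R = (48.7)(0.849) = 41.35 N·m.
From τ = Iα: α = 41.35/11.30 = 3.659 rad/s².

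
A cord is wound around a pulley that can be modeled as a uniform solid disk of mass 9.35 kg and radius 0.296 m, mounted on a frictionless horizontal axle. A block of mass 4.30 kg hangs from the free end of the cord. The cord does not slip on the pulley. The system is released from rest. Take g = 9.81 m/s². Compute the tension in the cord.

T ≈ 22.0 N

I = ½MR² = (1/2)(9.35)(0.296)² = 0.4096 kg·m².
Block: mg − T = ma. Pulley: TR = Iα. No-slip: a = αR, so T = (I/R²)a = 4.675·a.
Then mg = (m + 4.675)a, so a = (4.30)(9.81)/(4.30 + 4.675) = 4.700 m/s².
T = 4.675·a = 21.97 N.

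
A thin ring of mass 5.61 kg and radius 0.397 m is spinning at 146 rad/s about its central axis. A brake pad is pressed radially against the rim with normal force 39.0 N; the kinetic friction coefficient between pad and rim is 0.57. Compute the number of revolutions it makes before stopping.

I = MR² = (5.61)(0.397)² = 0.8842 kg·m².
Friction force f = μN = (0.57)(39.0) = 22.23 N at the rim; torque magnitude τ = fR = 8.825 N·m, opposing ω.
|α| = τ/I = 8.825/0.8842 = 9.981 rad/s² (deceleration).
ω² = ω₀² − 2|α|θ with ω = 0 ⇒ θ = ω₀²/(2|α|) = 1068 rad = 169.9 rev.

≈ 170 revolutions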